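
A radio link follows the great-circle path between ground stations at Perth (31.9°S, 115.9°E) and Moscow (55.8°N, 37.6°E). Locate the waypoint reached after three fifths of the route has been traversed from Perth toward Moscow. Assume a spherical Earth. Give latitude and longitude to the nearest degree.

≈ (24°N, 80°E)

Write both endpoints as unit vectors p₁, p₂ with components (cos φ cos λ, cos φ sin λ, sin φ).
The central angle between the endpoints is δ = arccos(p₁·p₂) ≈ 1.918 rad (109.9°).
Interpolate at f = 3/5 with slerp weights a = sin((1−f)δ)/sin δ ≈ 0.738, b = sin(fδ)/sin δ ≈ 0.971.
p = a·p₁ + b·p₂ ≈ (0.159, 0.897, 0.413); φ = arcsin(p_z) ≈ 24.40°, λ = atan2(p_y, p_x) ≈ 79.96°.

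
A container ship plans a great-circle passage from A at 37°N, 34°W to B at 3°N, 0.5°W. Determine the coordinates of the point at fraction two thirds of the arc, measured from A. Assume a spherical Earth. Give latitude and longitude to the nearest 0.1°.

≈ 15.0°N, 10.1°W

Write both endpoints as unit vectors p₁, p₂ with components (cos φ cos λ, cos φ sin λ, sin φ).
The central angle between the endpoints is δ = arccos(p₁·p₂) ≈ 0.800 rad (45.8°).
Interpolate at f = 2/3 with slerp weights a = sin((1−f)δ)/sin δ ≈ 0.367, b = sin(fδ)/sin δ ≈ 0.709.
p = a·p₁ + b·p₂ ≈ (0.951, -0.170, 0.258); φ = arcsin(p_z) ≈ 14.96°, λ = atan2(p_y, p_x) ≈ -10.15°.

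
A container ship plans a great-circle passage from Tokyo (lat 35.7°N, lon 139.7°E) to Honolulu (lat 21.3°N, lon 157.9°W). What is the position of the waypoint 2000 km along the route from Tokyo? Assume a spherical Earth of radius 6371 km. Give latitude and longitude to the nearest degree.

From cos δ = sin φ₁ sin φ₂ + cos φ₁ cos φ₂ cos Δλ, the central angle is δ ≈ 0.973 rad (55.8°). The total great-circle distance is δ·R ≈ 0.973 × 6371 ≈ 6201 km, so the target fraction is f = 2000/6201 ≈ 0.323.
Interpolate at f ≈ 0.323 with slerp weights a = sin((1−f)δ)/sin δ ≈ 0.741, b = sin(fδ)/sin δ ≈ 0.373.
p = a·p₁ + b·p₂ ≈ (-0.781, 0.258, 0.568); φ = arcsin(p_z) ≈ 34.62°, λ = atan2(p_y, p_x) ≈ 161.71°.

≈ lat 35°N, lon 162°E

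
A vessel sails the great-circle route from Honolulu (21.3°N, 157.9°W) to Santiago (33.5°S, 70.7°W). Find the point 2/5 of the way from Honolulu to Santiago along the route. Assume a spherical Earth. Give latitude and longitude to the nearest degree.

≈ 2°S, 125°W

Write both endpoints as unit vectors p₁, p₂ with components (cos φ cos λ, cos φ sin λ, sin φ).
The central angle between the endpoints is δ = arccos(p₁·p₂) ≈ 1.734 rad (99.4°).
Interpolate at f = 2/5 with slerp weights a = sin((1−f)δ)/sin δ ≈ 0.874, b = sin(fδ)/sin δ ≈ 0.648.
p = a·p₁ + b·p₂ ≈ (-0.576, -0.816, -0.040); φ = arcsin(p_z) ≈ -2.30°, λ = atan2(p_y, p_x) ≈ -125.21°.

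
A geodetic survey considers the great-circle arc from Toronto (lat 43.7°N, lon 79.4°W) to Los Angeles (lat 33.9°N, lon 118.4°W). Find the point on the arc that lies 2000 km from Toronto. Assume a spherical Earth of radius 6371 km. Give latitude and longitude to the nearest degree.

≈ lat 40°N, lon 103°W

Write both endpoints as unit vectors p₁, p₂ with components (cos φ cos λ, cos φ sin λ, sin φ).
The central angle between the endpoints is δ = arccos(p₁·p₂) ≈ 0.552 rad (31.6°). The total great-circle distance is δ·R ≈ 0.552 × 6371 ≈ 3514 km, so the target fraction is f = 2000/3514 ≈ 0.569.
Interpolate at f ≈ 0.569 with slerp weights a = sin((1−f)δ)/sin δ ≈ 0.449, b = sin(fδ)/sin δ ≈ 0.589.
p = a·p₁ + b·p₂ ≈ (-0.173, -0.749, 0.639); φ = arcsin(p_z) ≈ 39.72°, λ = atan2(p_y, p_x) ≈ -102.99°.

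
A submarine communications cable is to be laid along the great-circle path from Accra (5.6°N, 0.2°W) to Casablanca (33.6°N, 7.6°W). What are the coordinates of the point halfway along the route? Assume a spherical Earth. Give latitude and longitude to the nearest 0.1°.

≈ (19.6°N, 3.6°W)

From cos δ = sin φ₁ sin φ₂ + cos φ₁ cos φ₂ cos Δλ, the central angle is δ ≈ 0.503 rad (28.8°).
Interpolate at f = 1/2 with slerp weights a = sin((1−f)δ)/sin δ ≈ 0.516, b = sin(fδ)/sin δ ≈ 0.516.
p = a·p₁ + b·p₂ ≈ (0.940, -0.059, 0.336); φ = arcsin(p_z) ≈ 19.64°, λ = atan2(p_y, p_x) ≈ -3.57°.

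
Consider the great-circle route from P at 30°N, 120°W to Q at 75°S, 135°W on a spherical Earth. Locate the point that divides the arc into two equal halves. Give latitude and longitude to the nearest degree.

The haversine formula gives a central angle δ ≈ 1.841 rad (105.5°) between the endpoints.
Interpolate at f = 1/2 with slerp weights a = sin((1−f)δ)/sin δ ≈ 0.826, b = sin(fδ)/sin δ ≈ 0.826.
p = a·p₁ + b·p₂ ≈ (-0.509, -0.770, -0.385); φ = arcsin(p_z) ≈ -22.62°, λ = atan2(p_y, p_x) ≈ -123.43°.

≈ 23°S, 123°W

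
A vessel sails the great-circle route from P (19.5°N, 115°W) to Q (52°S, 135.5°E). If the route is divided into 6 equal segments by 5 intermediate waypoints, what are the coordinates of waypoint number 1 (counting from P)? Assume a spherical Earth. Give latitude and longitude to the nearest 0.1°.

The haversine formula gives a central angle δ ≈ 2.045 rad (117.2°) between the endpoints.
Interpolate at f = 1/6 with slerp weights a = sin((1−f)δ)/sin δ ≈ 1.114, b = sin(fδ)/sin δ ≈ 0.376.
p = a·p₁ + b·p₂ ≈ (-0.609, -0.790, 0.076); φ = arcsin(p_z) ≈ 4.35°, λ = atan2(p_y, p_x) ≈ -127.63°.

≈ (4.3°N, 127.6°W)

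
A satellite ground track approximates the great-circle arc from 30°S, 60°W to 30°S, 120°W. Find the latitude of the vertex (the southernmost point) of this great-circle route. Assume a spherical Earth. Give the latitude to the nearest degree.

The great circle lies in the plane with unit normal n̂ = (p₁ × p₂)/|p₁ × p₂|.
Here n̂_z ≈ -0.832; the vertex latitude is φ_max = arccos|n̂_z| ≈ 33.7°.

≈ 34°S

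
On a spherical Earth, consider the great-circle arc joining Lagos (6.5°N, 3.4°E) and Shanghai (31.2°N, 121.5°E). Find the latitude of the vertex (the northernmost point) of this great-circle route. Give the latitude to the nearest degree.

The great circle lies in the plane with unit normal n̂ = (p₁ × p₂)/|p₁ × p₂|.
Here n̂_z ≈ +0.798; the vertex latitude is φ_max = arccos|n̂_z| ≈ 37.1°.
Check via Clairaut: cos φ_max = |cos φ₁| · sin C = cos(6.5°)·sin(53.4°) ≈ 0.798, again giving ≈ 37.1°.

≈ 37°N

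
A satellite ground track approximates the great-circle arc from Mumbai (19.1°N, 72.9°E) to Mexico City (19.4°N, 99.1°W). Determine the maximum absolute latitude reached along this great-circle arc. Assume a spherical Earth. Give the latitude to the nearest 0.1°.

The great circle lies in the plane with unit normal n̂ = (p₁ × p₂)/|p₁ × p₂|.
Here n̂_z ≈ -0.196; the vertex latitude is φ_max = arccos|n̂_z| ≈ 78.7°.
Check via Clairaut: cos φ_max = |cos φ₁| · sin C = cos(19.1°)·sin(12.0°) ≈ 0.196, again giving ≈ 78.7°.

≈ 78.7°N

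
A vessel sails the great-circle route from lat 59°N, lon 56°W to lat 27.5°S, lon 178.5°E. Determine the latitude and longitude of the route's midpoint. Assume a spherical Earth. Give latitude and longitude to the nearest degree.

≈ lat 29°N, lon 146°W

Write both endpoints as unit vectors p₁, p₂ with components (cos φ cos λ, cos φ sin λ, sin φ).
The central angle between the endpoints is δ = arccos(p₁·p₂) ≈ 2.293 rad (131.4°).
Interpolate at f = 1/2 with slerp weights a = sin((1−f)δ)/sin δ ≈ 1.215, b = sin(fδ)/sin δ ≈ 1.215.
p = a·p₁ + b·p₂ ≈ (-0.727, -0.490, 0.480); φ = arcsin(p_z) ≈ 28.70°, λ = atan2(p_y, p_x) ≈ -146.00°.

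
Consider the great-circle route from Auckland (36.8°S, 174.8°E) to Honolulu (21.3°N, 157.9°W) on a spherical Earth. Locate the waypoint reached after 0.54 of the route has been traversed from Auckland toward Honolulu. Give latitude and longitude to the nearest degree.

From cos δ = sin φ₁ sin φ₂ + cos φ₁ cos φ₂ cos Δλ, the central angle is δ ≈ 1.109 rad (63.6°).
Interpolate at f = 0.54 with slerp weights a = sin((1−f)δ)/sin δ ≈ 0.545, b = sin(fδ)/sin δ ≈ 0.630.
p = a·p₁ + b·p₂ ≈ (-0.979, -0.181, -0.098); φ = arcsin(p_z) ≈ -5.62°, λ = atan2(p_y, p_x) ≈ -169.51°.

≈ (6°S, 170°W)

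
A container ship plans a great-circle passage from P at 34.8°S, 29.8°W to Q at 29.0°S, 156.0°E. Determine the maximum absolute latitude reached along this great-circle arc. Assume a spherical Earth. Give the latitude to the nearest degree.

The great circle lies in the plane with unit normal n̂ = (p₁ × p₂)/|p₁ × p₂|.
Here n̂_z ≈ -0.081; the vertex latitude is φ_max = arccos|n̂_z| ≈ 85.4°.
Check via Clairaut: cos φ_max = |cos φ₁| · sin C = cos(34.8°)·sin(174.4°) ≈ 0.081, again giving ≈ 85.4°.

≈ 85°S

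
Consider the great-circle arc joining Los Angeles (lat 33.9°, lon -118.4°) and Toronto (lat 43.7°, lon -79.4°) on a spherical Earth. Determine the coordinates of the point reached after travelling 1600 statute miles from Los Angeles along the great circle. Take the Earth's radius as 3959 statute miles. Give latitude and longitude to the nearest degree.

≈ lat 42°, lon -91°

Convert each endpoint to a unit vector on the sphere (x = cos φ cos λ, y = cos φ sin λ, z = sin φ).
The central angle between the endpoints is δ = arccos(p₁·p₂) ≈ 0.552 rad (31.6°). The total great-circle distance is δ·R ≈ 0.552 × 3959 ≈ 2184 mi, so the target fraction is f = 1600/2184 ≈ 0.733.
Interpolate at f ≈ 0.733 with slerp weights a = sin((1−f)δ)/sin δ ≈ 0.280, b = sin(fδ)/sin δ ≈ 0.750.
p = a·p₁ + b·p₂ ≈ (-0.011, -0.738, 0.675); φ = arcsin(p_z) ≈ 42.44°, λ = atan2(p_y, p_x) ≈ -90.85°.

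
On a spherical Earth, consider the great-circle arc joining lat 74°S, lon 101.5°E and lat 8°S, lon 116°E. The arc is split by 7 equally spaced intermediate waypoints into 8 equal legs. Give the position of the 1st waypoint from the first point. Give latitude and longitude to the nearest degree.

≈ lat 66°S, lon 107°E

Write both endpoints as unit vectors p₁, p₂ with components (cos φ cos λ, cos φ sin λ, sin φ).
The central angle between the endpoints is δ = arccos(p₁·p₂) ≈ 1.161 rad (66.5°).
Interpolate at f = 1/8 with slerp weights a = sin((1−f)δ)/sin δ ≈ 0.927, b = sin(fδ)/sin δ ≈ 0.158.
p = a·p₁ + b·p₂ ≈ (-0.119, 0.391, -0.913); φ = arcsin(p_z) ≈ -65.89°, λ = atan2(p_y, p_x) ≈ 106.99°.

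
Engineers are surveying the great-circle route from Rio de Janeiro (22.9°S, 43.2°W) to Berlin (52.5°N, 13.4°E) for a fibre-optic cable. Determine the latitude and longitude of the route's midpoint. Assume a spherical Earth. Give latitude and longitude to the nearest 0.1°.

Write both endpoints as unit vectors p₁, p₂ with components (cos φ cos λ, cos φ sin λ, sin φ).
The central angle between the endpoints is δ = arccos(p₁·p₂) ≈ 1.571 rad (90.0°).
Interpolate at f = 1/2 with slerp weights a = sin((1−f)δ)/sin δ ≈ 0.707, b = sin(fδ)/sin δ ≈ 0.707.
p = a·p₁ + b·p₂ ≈ (0.894, -0.346, 0.286); φ = arcsin(p_z) ≈ 16.61°, λ = atan2(p_y, p_x) ≈ -21.17°.

≈ (16.6°N, 21.2°W)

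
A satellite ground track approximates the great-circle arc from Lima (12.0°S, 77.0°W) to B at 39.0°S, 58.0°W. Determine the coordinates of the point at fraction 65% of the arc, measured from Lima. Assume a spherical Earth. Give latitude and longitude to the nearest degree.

≈ 30°S, 66°W

Write both endpoints as unit vectors p₁, p₂ with components (cos φ cos λ, cos φ sin λ, sin φ).
The central angle between the endpoints is δ = arccos(p₁·p₂) ≈ 0.556 rad (31.8°).
Interpolate at f = 0.65 with slerp weights a = sin((1−f)δ)/sin δ ≈ 0.366, b = sin(fδ)/sin δ ≈ 0.670.
p = a·p₁ + b·p₂ ≈ (0.356, -0.791, -0.498); φ = arcsin(p_z) ≈ -29.85°, λ = atan2(p_y, p_x) ≈ -65.73°.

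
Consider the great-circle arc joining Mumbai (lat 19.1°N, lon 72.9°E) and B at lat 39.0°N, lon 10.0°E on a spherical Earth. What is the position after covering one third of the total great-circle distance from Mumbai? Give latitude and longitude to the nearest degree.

≈ lat 29°N, lon 55°E

Convert each endpoint to a unit vector on the sphere (x = cos φ cos λ, y = cos φ sin λ, z = sin φ).
The central angle between the endpoints is δ = arccos(p₁·p₂) ≈ 1.000 rad (57.3°).
Interpolate at f = 1/3 with slerp weights a = sin((1−f)δ)/sin δ ≈ 0.735, b = sin(fδ)/sin δ ≈ 0.389.
p = a·p₁ + b·p₂ ≈ (0.502, 0.716, 0.485); φ = arcsin(p_z) ≈ 29.02°, λ = atan2(p_y, p_x) ≈ 54.98°.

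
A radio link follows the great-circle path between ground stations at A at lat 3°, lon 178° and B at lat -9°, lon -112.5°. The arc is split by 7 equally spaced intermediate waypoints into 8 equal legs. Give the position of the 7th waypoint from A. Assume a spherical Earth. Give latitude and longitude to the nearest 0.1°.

The haversine formula gives a central angle δ ≈ 1.227 rad (70.3°) between the endpoints.
Interpolate at f = 7/8 with slerp weights a = sin((1−f)δ)/sin δ ≈ 0.162, b = sin(fδ)/sin δ ≈ 0.934.
p = a·p₁ + b·p₂ ≈ (-0.515, -0.846, -0.138); φ = arcsin(p_z) ≈ -7.91°, λ = atan2(p_y, p_x) ≈ -121.31°.

≈ lat -7.9°, lon -121.3°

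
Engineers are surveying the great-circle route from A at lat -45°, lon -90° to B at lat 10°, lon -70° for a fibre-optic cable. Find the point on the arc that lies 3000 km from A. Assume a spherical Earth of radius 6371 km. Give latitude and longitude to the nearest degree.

≈ lat -20°, lon -79°

The haversine formula gives a central angle δ ≈ 1.010 rad (57.9°) between the endpoints. The total great-circle distance is δ·R ≈ 1.010 × 6371 ≈ 6437 km, so the target fraction is f = 3000/6437 ≈ 0.466.
Interpolate at f ≈ 0.466 with slerp weights a = sin((1−f)δ)/sin δ ≈ 0.606, b = sin(fδ)/sin δ ≈ 0.536.
p = a·p₁ + b·p₂ ≈ (0.180, -0.924, -0.336); φ = arcsin(p_z) ≈ -19.62°, λ = atan2(p_y, p_x) ≈ -78.96°.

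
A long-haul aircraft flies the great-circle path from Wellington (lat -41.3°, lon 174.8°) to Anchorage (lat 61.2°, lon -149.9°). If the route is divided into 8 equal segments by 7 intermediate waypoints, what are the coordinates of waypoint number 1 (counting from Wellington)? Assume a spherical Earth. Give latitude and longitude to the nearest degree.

≈ lat -28°, lon 179°

The haversine formula gives a central angle δ ≈ 1.858 rad (106.4°) between the endpoints.
Interpolate at f = 1/8 with slerp weights a = sin((1−f)δ)/sin δ ≈ 1.041, b = sin(fδ)/sin δ ≈ 0.240.
p = a·p₁ + b·p₂ ≈ (-0.879, 0.013, -0.477); φ = arcsin(p_z) ≈ -28.48°, λ = atan2(p_y, p_x) ≈ 179.16°.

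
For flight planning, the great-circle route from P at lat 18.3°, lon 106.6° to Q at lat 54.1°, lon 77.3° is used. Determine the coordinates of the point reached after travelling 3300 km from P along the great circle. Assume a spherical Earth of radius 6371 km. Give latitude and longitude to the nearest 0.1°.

Convert each endpoint to a unit vector on the sphere (x = cos φ cos λ, y = cos φ sin λ, z = sin φ).
The central angle between the endpoints is δ = arccos(p₁·p₂) ≈ 0.738 rad (42.3°). The total great-circle distance is δ·R ≈ 0.738 × 6371 ≈ 4702 km, so the target fraction is f = 3300/4702 ≈ 0.702.
Interpolate at f ≈ 0.702 with slerp weights a = sin((1−f)δ)/sin δ ≈ 0.324, b = sin(fδ)/sin δ ≈ 0.736.
p = a·p₁ + b·p₂ ≈ (0.007, 0.716, 0.698); φ = arcsin(p_z) ≈ 44.27°, λ = atan2(p_y, p_x) ≈ 89.45°.

≈ lat 44.3°, lon 89.4°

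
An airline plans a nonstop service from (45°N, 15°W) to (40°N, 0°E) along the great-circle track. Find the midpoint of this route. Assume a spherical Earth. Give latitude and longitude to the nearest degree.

≈ (43°N, 7°W)

Write both endpoints as unit vectors p₁, p₂ with components (cos φ cos λ, cos φ sin λ, sin φ).
The central angle between the endpoints is δ = arccos(p₁·p₂) ≈ 0.211 rad (12.1°).
Interpolate at f = 1/2 with slerp weights a = sin((1−f)δ)/sin δ ≈ 0.503, b = sin(fδ)/sin δ ≈ 0.503.
p = a·p₁ + b·p₂ ≈ (0.729, -0.092, 0.679); φ = arcsin(p_z) ≈ 42.74°, λ = atan2(p_y, p_x) ≈ -7.20°.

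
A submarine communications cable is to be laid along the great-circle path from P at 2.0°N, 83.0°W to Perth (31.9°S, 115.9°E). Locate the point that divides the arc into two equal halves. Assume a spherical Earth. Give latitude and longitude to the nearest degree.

≈ 56°S, 137°W

Write both endpoints as unit vectors p₁, p₂ with components (cos φ cos λ, cos φ sin λ, sin φ).
The central angle between the endpoints is δ = arccos(p₁·p₂) ≈ 2.534 rad (145.2°).
Interpolate at f = 1/2 with slerp weights a = sin((1−f)δ)/sin δ ≈ 1.672, b = sin(fδ)/sin δ ≈ 1.672.
p = a·p₁ + b·p₂ ≈ (-0.416, -0.382, -0.825); φ = arcsin(p_z) ≈ -55.61°, λ = atan2(p_y, p_x) ≈ -137.49°.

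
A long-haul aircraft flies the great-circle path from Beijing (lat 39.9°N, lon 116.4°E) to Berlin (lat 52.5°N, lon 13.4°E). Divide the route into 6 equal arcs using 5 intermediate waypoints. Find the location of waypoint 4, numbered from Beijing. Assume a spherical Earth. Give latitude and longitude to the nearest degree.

The haversine formula gives a central angle δ ≈ 1.155 rad (66.2°) between the endpoints.
Interpolate at f = 4/6 with slerp weights a = sin((1−f)δ)/sin δ ≈ 0.411, b = sin(fδ)/sin δ ≈ 0.761.
p = a·p₁ + b·p₂ ≈ (0.311, 0.389, 0.867); φ = arcsin(p_z) ≈ 60.12°, λ = atan2(p_y, p_x) ≈ 51.43°.

≈ lat 60°N, lon 51°E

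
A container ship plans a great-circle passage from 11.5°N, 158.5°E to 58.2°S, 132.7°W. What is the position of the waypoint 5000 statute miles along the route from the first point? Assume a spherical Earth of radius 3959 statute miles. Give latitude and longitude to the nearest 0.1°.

≈ 48.8°S, 156.1°W

The haversine formula gives a central angle δ ≈ 1.554 rad (89.0°) between the endpoints. The total great-circle distance is δ·R ≈ 1.554 × 3959 ≈ 6150 mi, so the target fraction is f = 5000/6150 ≈ 0.813.
Interpolate at f ≈ 0.813 with slerp weights a = sin((1−f)δ)/sin δ ≈ 0.287, b = sin(fδ)/sin δ ≈ 0.953.
p = a·p₁ + b·p₂ ≈ (-0.602, -0.266, -0.753); φ = arcsin(p_z) ≈ -48.85°, λ = atan2(p_y, p_x) ≈ -156.14°.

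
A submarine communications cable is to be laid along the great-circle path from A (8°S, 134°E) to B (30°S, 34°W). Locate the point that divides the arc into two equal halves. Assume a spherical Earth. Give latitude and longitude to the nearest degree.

Write both endpoints as unit vectors p₁, p₂ with components (cos φ cos λ, cos φ sin λ, sin φ).
The central angle between the endpoints is δ = arccos(p₁·p₂) ≈ 2.448 rad (140.3°).
Interpolate at f = 1/2 with slerp weights a = sin((1−f)δ)/sin δ ≈ 1.472, b = sin(fδ)/sin δ ≈ 1.472.
p = a·p₁ + b·p₂ ≈ (0.044, 0.336, -0.941); φ = arcsin(p_z) ≈ -70.21°, λ = atan2(p_y, p_x) ≈ 82.49°.

≈ (70°S, 82°E)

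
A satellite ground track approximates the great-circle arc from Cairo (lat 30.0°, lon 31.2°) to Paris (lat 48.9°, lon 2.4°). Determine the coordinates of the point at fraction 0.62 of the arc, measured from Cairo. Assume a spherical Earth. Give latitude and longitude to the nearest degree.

≈ lat 43°, lon 15°

From cos δ = sin φ₁ sin φ₂ + cos φ₁ cos φ₂ cos Δλ, the central angle is δ ≈ 0.504 rad (28.9°).
Interpolate at f = 0.62 with slerp weights a = sin((1−f)δ)/sin δ ≈ 0.394, b = sin(fδ)/sin δ ≈ 0.637.
p = a·p₁ + b·p₂ ≈ (0.710, 0.194, 0.677); φ = arcsin(p_z) ≈ 42.59°, λ = atan2(p_y, p_x) ≈ 15.31°.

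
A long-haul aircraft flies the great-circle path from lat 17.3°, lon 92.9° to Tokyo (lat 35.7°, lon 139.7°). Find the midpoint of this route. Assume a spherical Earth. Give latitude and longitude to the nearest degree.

≈ lat 28°, lon 114°

From cos δ = sin φ₁ sin φ₂ + cos φ₁ cos φ₂ cos Δλ, the central angle is δ ≈ 0.789 rad (45.2°).
Interpolate at f = 1/2 with slerp weights a = sin((1−f)δ)/sin δ ≈ 0.542, b = sin(fδ)/sin δ ≈ 0.542.
p = a·p₁ + b·p₂ ≈ (-0.362, 0.801, 0.477); φ = arcsin(p_z) ≈ 28.50°, λ = atan2(p_y, p_x) ≈ 114.30°.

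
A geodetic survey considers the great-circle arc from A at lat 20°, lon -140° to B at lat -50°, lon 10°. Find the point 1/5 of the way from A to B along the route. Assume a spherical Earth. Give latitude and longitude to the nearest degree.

≈ lat -5°, lon -126°

Convert each endpoint to a unit vector on the sphere (x = cos φ cos λ, y = cos φ sin λ, z = sin φ).
The central angle between the endpoints is δ = arccos(p₁·p₂) ≈ 2.474 rad (141.7°).
Interpolate at f = 1/5 with slerp weights a = sin((1−f)δ)/sin δ ≈ 1.482, b = sin(fδ)/sin δ ≈ 0.767.
p = a·p₁ + b·p₂ ≈ (-0.582, -0.810, -0.080); φ = arcsin(p_z) ≈ -4.61°, λ = atan2(p_y, p_x) ≈ -125.69°.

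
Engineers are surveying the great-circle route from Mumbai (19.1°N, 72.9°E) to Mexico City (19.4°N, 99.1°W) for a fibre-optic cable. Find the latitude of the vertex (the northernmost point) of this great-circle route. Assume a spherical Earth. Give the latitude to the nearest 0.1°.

The great circle lies in the plane with unit normal n̂ = (p₁ × p₂)/|p₁ × p₂|.
Here n̂_z ≈ -0.196; the vertex latitude is φ_max = arccos|n̂_z| ≈ 78.7°.
Check via Clairaut: cos φ_max = |cos φ₁| · sin C = cos(19.1°)·sin(12.0°) ≈ 0.196, again giving ≈ 78.7°.

≈ 78.7°N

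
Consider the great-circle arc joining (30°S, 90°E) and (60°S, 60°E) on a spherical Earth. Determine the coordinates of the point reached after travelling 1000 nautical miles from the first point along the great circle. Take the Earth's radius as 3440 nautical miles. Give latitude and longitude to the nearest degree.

≈ (45°S, 80°E)

Write both endpoints as unit vectors p₁, p₂ with components (cos φ cos λ, cos φ sin λ, sin φ).
The central angle between the endpoints is δ = arccos(p₁·p₂) ≈ 0.630 rad (36.1°). The total great-circle distance is δ·R ≈ 0.630 × 3440 ≈ 2167 nmi, so the target fraction is f = 1000/2167 ≈ 0.461.
Interpolate at f ≈ 0.461 with slerp weights a = sin((1−f)δ)/sin δ ≈ 0.565, b = sin(fδ)/sin δ ≈ 0.486.
p = a·p₁ + b·p₂ ≈ (0.122, 0.700, -0.704); φ = arcsin(p_z) ≈ -44.73°, λ = atan2(p_y, p_x) ≈ 80.14°.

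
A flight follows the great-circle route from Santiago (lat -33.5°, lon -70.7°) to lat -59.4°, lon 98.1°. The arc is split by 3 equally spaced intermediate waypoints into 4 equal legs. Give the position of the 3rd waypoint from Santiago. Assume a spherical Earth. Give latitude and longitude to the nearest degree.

≈ lat -80°, lon 78°

Convert each endpoint to a unit vector on the sphere (x = cos φ cos λ, y = cos φ sin λ, z = sin φ).
The central angle between the endpoints is δ = arccos(p₁·p₂) ≈ 1.512 rad (86.6°).
Interpolate at f = 3/4 with slerp weights a = sin((1−f)δ)/sin δ ≈ 0.370, b = sin(fδ)/sin δ ≈ 0.908.
p = a·p₁ + b·p₂ ≈ (0.037, 0.166, -0.985); φ = arcsin(p_z) ≈ -80.18°, λ = atan2(p_y, p_x) ≈ 77.54°.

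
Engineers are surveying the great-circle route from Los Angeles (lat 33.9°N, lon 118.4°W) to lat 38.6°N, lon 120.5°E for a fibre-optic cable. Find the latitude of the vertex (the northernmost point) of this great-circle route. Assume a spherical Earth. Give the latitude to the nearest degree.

≈ 56°N

The great circle lies in the plane with unit normal n̂ = (p₁ × p₂)/|p₁ × p₂|.
Here n̂_z ≈ -0.555; the vertex latitude is φ_max = arccos|n̂_z| ≈ 56.3°.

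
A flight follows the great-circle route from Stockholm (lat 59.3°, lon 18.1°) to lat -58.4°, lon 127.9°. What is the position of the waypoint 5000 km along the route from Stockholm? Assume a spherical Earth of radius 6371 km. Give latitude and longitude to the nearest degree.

The haversine formula gives a central angle δ ≈ 2.537 rad (145.4°) between the endpoints. The total great-circle distance is δ·R ≈ 2.537 × 6371 ≈ 16166 km, so the target fraction is f = 5000/16166 ≈ 0.309.
Interpolate at f ≈ 0.309 with slerp weights a = sin((1−f)δ)/sin δ ≈ 1.731, b = sin(fδ)/sin δ ≈ 1.244.
p = a·p₁ + b·p₂ ≈ (0.440, 0.789, 0.429); φ = arcsin(p_z) ≈ 25.41°, λ = atan2(p_y, p_x) ≈ 60.87°.

≈ lat 25°, lon 61°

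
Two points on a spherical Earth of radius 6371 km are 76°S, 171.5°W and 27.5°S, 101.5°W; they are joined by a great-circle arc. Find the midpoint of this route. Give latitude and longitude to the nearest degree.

From cos δ = sin φ₁ sin φ₂ + cos φ₁ cos φ₂ cos Δλ, the central angle is δ ≈ 1.022 rad (58.6°).
Interpolate at f = 1/2 with slerp weights a = sin((1−f)δ)/sin δ ≈ 0.573, b = sin(fδ)/sin δ ≈ 0.573.
p = a·p₁ + b·p₂ ≈ (-0.239, -0.519, -0.821); φ = arcsin(p_z) ≈ -55.18°, λ = atan2(p_y, p_x) ≈ -114.69°.

≈ 55°S, 115°W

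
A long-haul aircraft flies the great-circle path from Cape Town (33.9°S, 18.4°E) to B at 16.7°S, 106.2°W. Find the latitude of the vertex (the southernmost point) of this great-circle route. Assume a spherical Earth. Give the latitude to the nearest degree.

The great circle lies in the plane with unit normal n̂ = (p₁ × p₂)/|p₁ × p₂|.
Here n̂_z ≈ -0.684; the vertex latitude is φ_max = arccos|n̂_z| ≈ 46.8°.
Check via Clairaut: cos φ_max = |cos φ₁| · sin C = cos(33.9°)·sin(124.5°) ≈ 0.684, again giving ≈ 46.8°.

≈ 47°S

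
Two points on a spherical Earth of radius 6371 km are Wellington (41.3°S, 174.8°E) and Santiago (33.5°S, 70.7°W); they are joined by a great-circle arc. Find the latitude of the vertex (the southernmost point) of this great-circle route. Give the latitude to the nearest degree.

≈ 55°S

The great circle lies in the plane with unit normal n̂ = (p₁ × p₂)/|p₁ × p₂|.
Here n̂_z ≈ +0.573; the vertex latitude is φ_max = arccos|n̂_z| ≈ 55.0°.
Check via Clairaut: cos φ_max = |cos φ₁| · sin C = cos(41.3°)·sin(130.3°) ≈ 0.573, again giving ≈ 55.0°.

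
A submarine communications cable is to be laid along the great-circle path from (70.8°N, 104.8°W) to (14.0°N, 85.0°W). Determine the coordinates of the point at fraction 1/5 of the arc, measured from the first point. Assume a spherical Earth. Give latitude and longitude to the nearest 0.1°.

≈ (59.8°N, 95.9°W)

Convert each endpoint to a unit vector on the sphere (x = cos φ cos λ, y = cos φ sin λ, z = sin φ).
The central angle between the endpoints is δ = arccos(p₁·p₂) ≈ 1.014 rad (58.1°).
Interpolate at f = 1/5 with slerp weights a = sin((1−f)δ)/sin δ ≈ 0.854, b = sin(fδ)/sin δ ≈ 0.237.
p = a·p₁ + b·p₂ ≈ (-0.052, -0.501, 0.864); φ = arcsin(p_z) ≈ 59.77°, λ = atan2(p_y, p_x) ≈ -95.89°.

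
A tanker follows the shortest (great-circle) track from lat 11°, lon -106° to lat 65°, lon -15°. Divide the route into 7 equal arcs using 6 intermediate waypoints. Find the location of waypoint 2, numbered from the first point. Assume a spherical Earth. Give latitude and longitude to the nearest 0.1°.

≈ lat 31.5°, lon -94.7°

Write both endpoints as unit vectors p₁, p₂ with components (cos φ cos λ, cos φ sin λ, sin φ).
The central angle between the endpoints is δ = arccos(p₁·p₂) ≈ 1.404 rad (80.5°).
Interpolate at f = 2/7 with slerp weights a = sin((1−f)δ)/sin δ ≈ 0.855, b = sin(fδ)/sin δ ≈ 0.396.
p = a·p₁ + b·p₂ ≈ (-0.070, -0.850, 0.522); φ = arcsin(p_z) ≈ 31.47°, λ = atan2(p_y, p_x) ≈ -94.68°.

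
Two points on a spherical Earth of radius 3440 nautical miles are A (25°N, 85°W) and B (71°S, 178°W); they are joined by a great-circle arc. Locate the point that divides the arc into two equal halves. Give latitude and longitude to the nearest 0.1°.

≈ (28.9°S, 105.1°W)

Write both endpoints as unit vectors p₁, p₂ with components (cos φ cos λ, cos φ sin λ, sin φ).
The central angle between the endpoints is δ = arccos(p₁·p₂) ≈ 1.999 rad (114.5°).
Interpolate at f = 1/2 with slerp weights a = sin((1−f)δ)/sin δ ≈ 0.925, b = sin(fδ)/sin δ ≈ 0.925.
p = a·p₁ + b·p₂ ≈ (-0.228, -0.845, -0.483); φ = arcsin(p_z) ≈ -28.91°, λ = atan2(p_y, p_x) ≈ -105.08°.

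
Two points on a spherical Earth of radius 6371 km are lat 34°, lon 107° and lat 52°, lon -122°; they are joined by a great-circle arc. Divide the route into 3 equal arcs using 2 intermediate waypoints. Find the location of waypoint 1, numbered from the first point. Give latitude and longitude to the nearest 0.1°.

Convert each endpoint to a unit vector on the sphere (x = cos φ cos λ, y = cos φ sin λ, z = sin φ).
The central angle between the endpoints is δ = arccos(p₁·p₂) ≈ 1.465 rad (83.9°).
Interpolate at f = 1/3 with slerp weights a = sin((1−f)δ)/sin δ ≈ 0.833, b = sin(fδ)/sin δ ≈ 0.472.
p = a·p₁ + b·p₂ ≈ (-0.356, 0.414, 0.838); φ = arcsin(p_z) ≈ 56.90°, λ = atan2(p_y, p_x) ≈ 130.66°.

≈ lat 56.9°, lon 130.7°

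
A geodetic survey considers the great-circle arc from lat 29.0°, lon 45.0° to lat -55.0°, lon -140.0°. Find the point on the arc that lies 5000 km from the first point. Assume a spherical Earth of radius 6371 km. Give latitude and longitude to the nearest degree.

Convert each endpoint to a unit vector on the sphere (x = cos φ cos λ, y = cos φ sin λ, z = sin φ).
The central angle between the endpoints is δ = arccos(p₁·p₂) ≈ 2.683 rad (153.8°). The total great-circle distance is δ·R ≈ 2.683 × 6371 ≈ 17096 km, so the target fraction is f = 5000/17096 ≈ 0.292.
Interpolate at f ≈ 0.292 with slerp weights a = sin((1−f)δ)/sin δ ≈ 2.141, b = sin(fδ)/sin δ ≈ 1.598.
p = a·p₁ + b·p₂ ≈ (0.622, 0.735, -0.271); φ = arcsin(p_z) ≈ -15.73°, λ = atan2(p_y, p_x) ≈ 49.76°.

≈ lat -16°, lon 50°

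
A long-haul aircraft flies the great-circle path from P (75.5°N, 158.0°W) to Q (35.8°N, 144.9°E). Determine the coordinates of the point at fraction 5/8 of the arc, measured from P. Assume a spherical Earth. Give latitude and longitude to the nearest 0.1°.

From cos δ = sin φ₁ sin φ₂ + cos φ₁ cos φ₂ cos Δλ, the central angle is δ ≈ 0.828 rad (47.4°).
Interpolate at f = 5/8 with slerp weights a = sin((1−f)δ)/sin δ ≈ 0.415, b = sin(fδ)/sin δ ≈ 0.672.
p = a·p₁ + b·p₂ ≈ (-0.542, 0.274, 0.794); φ = arcsin(p_z) ≈ 52.60°, λ = atan2(p_y, p_x) ≈ 153.15°.

≈ (52.6°N, 153.2°E)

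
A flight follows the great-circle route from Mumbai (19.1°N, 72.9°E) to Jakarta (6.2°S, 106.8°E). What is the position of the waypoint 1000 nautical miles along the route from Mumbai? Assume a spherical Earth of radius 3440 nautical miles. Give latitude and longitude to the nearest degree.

From cos δ = sin φ₁ sin φ₂ + cos φ₁ cos φ₂ cos Δλ, the central angle is δ ≈ 0.731 rad (41.9°). The total great-circle distance is δ·R ≈ 0.731 × 3440 ≈ 2515 nmi, so the target fraction is f = 1000/2515 ≈ 0.398.
Interpolate at f ≈ 0.398 with slerp weights a = sin((1−f)δ)/sin δ ≈ 0.639, b = sin(fδ)/sin δ ≈ 0.429.
p = a·p₁ + b·p₂ ≈ (0.054, 0.985, 0.163); φ = arcsin(p_z) ≈ 9.36°, λ = atan2(p_y, p_x) ≈ 86.86°.

≈ (9°N, 87°E)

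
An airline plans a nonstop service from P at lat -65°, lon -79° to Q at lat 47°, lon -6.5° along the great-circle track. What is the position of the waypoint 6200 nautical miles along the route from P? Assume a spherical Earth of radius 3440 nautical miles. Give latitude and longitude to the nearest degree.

≈ lat 27°, lon -18°

From cos δ = sin φ₁ sin φ₂ + cos φ₁ cos φ₂ cos Δλ, the central angle is δ ≈ 2.185 rad (125.2°). The total great-circle distance is δ·R ≈ 2.185 × 3440 ≈ 7516 nmi, so the target fraction is f = 6200/7516 ≈ 0.825.
Interpolate at f ≈ 0.825 with slerp weights a = sin((1−f)δ)/sin δ ≈ 0.457, b = sin(fδ)/sin δ ≈ 1.191.
p = a·p₁ + b·p₂ ≈ (0.844, -0.281, 0.457); φ = arcsin(p_z) ≈ 27.20°, λ = atan2(p_y, p_x) ≈ -18.44°.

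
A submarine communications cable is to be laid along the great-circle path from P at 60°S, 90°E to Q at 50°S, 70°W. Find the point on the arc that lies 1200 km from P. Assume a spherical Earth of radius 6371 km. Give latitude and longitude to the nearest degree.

The haversine formula gives a central angle δ ≈ 1.201 rad (68.8°) between the endpoints. The total great-circle distance is δ·R ≈ 1.201 × 6371 ≈ 7652 km, so the target fraction is f = 1200/7652 ≈ 0.157.
Interpolate at f ≈ 0.157 with slerp weights a = sin((1−f)δ)/sin δ ≈ 0.910, b = sin(fδ)/sin δ ≈ 0.201.
p = a·p₁ + b·p₂ ≈ (0.044, 0.334, -0.942); φ = arcsin(p_z) ≈ -70.34°, λ = atan2(p_y, p_x) ≈ 82.46°.

≈ 70°S, 82°E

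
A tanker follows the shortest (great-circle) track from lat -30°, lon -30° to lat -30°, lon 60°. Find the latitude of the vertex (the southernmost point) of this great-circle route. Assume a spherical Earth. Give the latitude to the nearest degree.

≈ -39°

The great circle lies in the plane with unit normal n̂ = (p₁ × p₂)/|p₁ × p₂|.
Here n̂_z ≈ +0.775; the vertex latitude is φ_max = arccos|n̂_z| ≈ 39.2°.
Check via Clairaut: cos φ_max = |cos φ₁| · sin C = cos(30.0°)·sin(116.6°) ≈ 0.775, again giving ≈ 39.2°.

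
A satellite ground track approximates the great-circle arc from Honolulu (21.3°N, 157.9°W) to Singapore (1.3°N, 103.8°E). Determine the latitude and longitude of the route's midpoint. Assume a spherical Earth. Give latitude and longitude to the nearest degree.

From cos δ = sin φ₁ sin φ₂ + cos φ₁ cos φ₂ cos Δλ, the central angle is δ ≈ 1.697 rad (97.3°).
Interpolate at f = 1/2 with slerp weights a = sin((1−f)δ)/sin δ ≈ 0.756, b = sin(fδ)/sin δ ≈ 0.756.
p = a·p₁ + b·p₂ ≈ (-0.833, 0.469, 0.292); φ = arcsin(p_z) ≈ 16.97°, λ = atan2(p_y, p_x) ≈ 150.62°.

≈ (17°N, 151°E)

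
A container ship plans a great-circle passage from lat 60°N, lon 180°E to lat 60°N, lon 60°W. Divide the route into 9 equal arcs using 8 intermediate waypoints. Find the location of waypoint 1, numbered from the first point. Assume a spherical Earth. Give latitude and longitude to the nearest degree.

Convert each endpoint to a unit vector on the sphere (x = cos φ cos λ, y = cos φ sin λ, z = sin φ).
The central angle between the endpoints is δ = arccos(p₁·p₂) ≈ 0.896 rad (51.3°).
Interpolate at f = 1/9 with slerp weights a = sin((1−f)δ)/sin δ ≈ 0.916, b = sin(fδ)/sin δ ≈ 0.127.
p = a·p₁ + b·p₂ ≈ (-0.426, -0.055, 0.903); φ = arcsin(p_z) ≈ 64.57°, λ = atan2(p_y, p_x) ≈ -172.63°.

≈ lat 65°N, lon 173°W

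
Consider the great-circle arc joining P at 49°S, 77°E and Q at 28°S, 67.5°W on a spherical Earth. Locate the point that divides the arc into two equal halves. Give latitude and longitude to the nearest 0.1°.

≈ 67.1°S, 20.0°W

From cos δ = sin φ₁ sin φ₂ + cos φ₁ cos φ₂ cos Δλ, the central angle is δ ≈ 1.688 rad (96.7°).
Interpolate at f = 1/2 with slerp weights a = sin((1−f)δ)/sin δ ≈ 0.753, b = sin(fδ)/sin δ ≈ 0.753.
p = a·p₁ + b·p₂ ≈ (0.365, -0.133, -0.921); φ = arcsin(p_z) ≈ -67.12°, λ = atan2(p_y, p_x) ≈ -19.98°.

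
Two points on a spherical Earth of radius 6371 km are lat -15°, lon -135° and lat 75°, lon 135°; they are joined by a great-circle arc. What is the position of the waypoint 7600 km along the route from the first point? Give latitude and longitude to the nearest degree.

≈ lat 50°, lon -158°

Write both endpoints as unit vectors p₁, p₂ with components (cos φ cos λ, cos φ sin λ, sin φ).
The central angle between the endpoints is δ = arccos(p₁·p₂) ≈ 1.823 rad (104.5°). The total great-circle distance is δ·R ≈ 1.823 × 6371 ≈ 11617 km, so the target fraction is f = 7600/11617 ≈ 0.654.
Interpolate at f ≈ 0.654 with slerp weights a = sin((1−f)δ)/sin δ ≈ 0.609, b = sin(fδ)/sin δ ≈ 0.960.
p = a·p₁ + b·p₂ ≈ (-0.592, -0.240, 0.770); φ = arcsin(p_z) ≈ 50.32°, λ = atan2(p_y, p_x) ≈ -157.90°.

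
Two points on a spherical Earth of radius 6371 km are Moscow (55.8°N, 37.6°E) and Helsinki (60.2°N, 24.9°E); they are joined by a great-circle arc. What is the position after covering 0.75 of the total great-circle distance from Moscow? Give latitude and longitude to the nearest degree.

Write both endpoints as unit vectors p₁, p₂ with components (cos φ cos λ, cos φ sin λ, sin φ).
The central angle between the endpoints is δ = arccos(p₁·p₂) ≈ 0.140 rad (8.0°).
Interpolate at f = 0.75 with slerp weights a = sin((1−f)δ)/sin δ ≈ 0.251, b = sin(fδ)/sin δ ≈ 0.751.
p = a·p₁ + b·p₂ ≈ (0.450, 0.243, 0.859); φ = arcsin(p_z) ≈ 59.22°, λ = atan2(p_y, p_x) ≈ 28.37°.

≈ (59°N, 28°E)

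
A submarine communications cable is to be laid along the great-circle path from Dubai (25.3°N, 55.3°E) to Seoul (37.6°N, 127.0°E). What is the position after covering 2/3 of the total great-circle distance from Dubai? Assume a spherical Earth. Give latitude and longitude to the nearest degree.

≈ 39°N, 101°E

Convert each endpoint to a unit vector on the sphere (x = cos φ cos λ, y = cos φ sin λ, z = sin φ).
The central angle between the endpoints is δ = arccos(p₁·p₂) ≈ 1.064 rad (60.9°).
Interpolate at f = 2/3 with slerp weights a = sin((1−f)δ)/sin δ ≈ 0.397, b = sin(fδ)/sin δ ≈ 0.745.
p = a·p₁ + b·p₂ ≈ (-0.151, 0.767, 0.624); φ = arcsin(p_z) ≈ 38.63°, λ = atan2(p_y, p_x) ≈ 101.13°.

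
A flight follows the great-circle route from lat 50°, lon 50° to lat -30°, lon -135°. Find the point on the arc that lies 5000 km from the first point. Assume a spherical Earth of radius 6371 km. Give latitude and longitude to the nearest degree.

≈ lat 80°, lon 166°

Write both endpoints as unit vectors p₁, p₂ with components (cos φ cos λ, cos φ sin λ, sin φ).
The central angle between the endpoints is δ = arccos(p₁·p₂) ≈ 2.786 rad (159.6°). The total great-circle distance is δ·R ≈ 2.786 × 6371 ≈ 17752 km, so the target fraction is f = 5000/17752 ≈ 0.282.
Interpolate at f ≈ 0.282 with slerp weights a = sin((1−f)δ)/sin δ ≈ 2.613, b = sin(fδ)/sin δ ≈ 2.032.
p = a·p₁ + b·p₂ ≈ (-0.165, 0.042, 0.985); φ = arcsin(p_z) ≈ 80.20°, λ = atan2(p_y, p_x) ≈ 165.65°.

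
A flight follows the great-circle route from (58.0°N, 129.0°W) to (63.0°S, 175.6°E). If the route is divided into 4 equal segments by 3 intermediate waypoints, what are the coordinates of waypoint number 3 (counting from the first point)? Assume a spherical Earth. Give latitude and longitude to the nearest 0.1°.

From cos δ = sin φ₁ sin φ₂ + cos φ₁ cos φ₂ cos Δλ, the central angle is δ ≈ 2.238 rad (128.2°).
Interpolate at f = 3/4 with slerp weights a = sin((1−f)δ)/sin δ ≈ 0.676, b = sin(fδ)/sin δ ≈ 1.266.
p = a·p₁ + b·p₂ ≈ (-0.798, -0.234, -0.555); φ = arcsin(p_z) ≈ -33.69°, λ = atan2(p_y, p_x) ≈ -163.65°.

≈ (33.7°S, 163.6°W)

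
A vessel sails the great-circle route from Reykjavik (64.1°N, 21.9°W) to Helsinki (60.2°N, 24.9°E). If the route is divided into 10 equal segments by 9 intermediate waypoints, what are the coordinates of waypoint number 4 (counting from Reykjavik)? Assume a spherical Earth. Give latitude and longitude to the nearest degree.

Convert each endpoint to a unit vector on the sphere (x = cos φ cos λ, y = cos φ sin λ, z = sin φ).
The central angle between the endpoints is δ = arccos(p₁·p₂) ≈ 0.379 rad (21.7°).
Interpolate at f = 4/10 with slerp weights a = sin((1−f)δ)/sin δ ≈ 0.609, b = sin(fδ)/sin δ ≈ 0.408.
p = a·p₁ + b·p₂ ≈ (0.431, -0.014, 0.902); φ = arcsin(p_z) ≈ 64.46°, λ = atan2(p_y, p_x) ≈ -1.84°.

≈ 64°N, 2°W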